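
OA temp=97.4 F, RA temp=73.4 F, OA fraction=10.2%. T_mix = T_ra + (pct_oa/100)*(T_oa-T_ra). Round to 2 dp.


T_mix = 73.4 + (10.2/100)*(97.4-73.4) = 75.85 F

75.85 F


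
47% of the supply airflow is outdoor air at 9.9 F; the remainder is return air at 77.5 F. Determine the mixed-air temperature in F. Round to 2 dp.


T_mix = 0.47*9.9 + 0.53*77.5 = 45.73 F

45.73 F


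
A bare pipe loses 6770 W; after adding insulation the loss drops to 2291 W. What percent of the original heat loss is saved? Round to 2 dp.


Savings = ((6770-2291)/6770)*100 = 66.16 %

66.16 %


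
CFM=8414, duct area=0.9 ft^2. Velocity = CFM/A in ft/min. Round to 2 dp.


V = 8414 / 0.9 = 9348.89 ft/min

9348.89 ft/min


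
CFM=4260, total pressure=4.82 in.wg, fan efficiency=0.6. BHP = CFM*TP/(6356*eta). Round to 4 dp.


BHP = 4260 * 4.82 / (6356 * 0.6) = 5.3842 hp

5.3842 hp


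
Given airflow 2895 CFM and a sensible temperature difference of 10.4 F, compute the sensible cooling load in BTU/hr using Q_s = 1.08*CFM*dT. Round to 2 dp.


Q = 1.08 * 2895 * 10.4 = 32516.64 BTU/hr

32516.64 BTU/hr


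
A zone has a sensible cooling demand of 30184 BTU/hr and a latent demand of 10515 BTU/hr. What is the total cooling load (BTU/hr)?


Qt = 30184 + 10515 = 40699 BTU/hr

40699 BTU/hr


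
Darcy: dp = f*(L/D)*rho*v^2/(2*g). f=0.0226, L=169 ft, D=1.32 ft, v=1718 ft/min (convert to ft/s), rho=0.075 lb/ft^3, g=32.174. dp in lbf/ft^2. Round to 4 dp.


v_fps = 1718/60 = 28.6333 ft/s
dp = 0.0226*(169/1.32)*0.075*28.6333^2/(2*32.174) = 2.7650 lbf/ft^2

2.7650 lbf/ft^2


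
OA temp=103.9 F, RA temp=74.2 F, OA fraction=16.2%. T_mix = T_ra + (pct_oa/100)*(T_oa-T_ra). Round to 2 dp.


T_mix = 74.2 + (16.2/100)*(103.9-74.2) = 79.01 F

79.01 F


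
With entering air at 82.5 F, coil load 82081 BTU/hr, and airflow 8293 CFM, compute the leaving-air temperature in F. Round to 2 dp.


dT = 82081/(1.08*8293) = 9.1645
T_leave = 82.5 - 9.1645 = 73.34 F

73.34 F


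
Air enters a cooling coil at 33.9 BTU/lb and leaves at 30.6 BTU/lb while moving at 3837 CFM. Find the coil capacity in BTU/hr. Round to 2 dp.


Q = 4.5 * 3837 * (33.9 - 30.6) = 56979.45 BTU/hr

56979.45 BTU/hr


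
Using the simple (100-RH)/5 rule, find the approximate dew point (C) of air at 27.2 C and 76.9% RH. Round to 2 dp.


Td = 27.2 - (100-76.9)/5 = 22.58 C

22.58 C


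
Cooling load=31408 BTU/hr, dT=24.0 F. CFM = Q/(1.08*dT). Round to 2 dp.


CFM = 31408 / (1.08 * 24.0) = 1211.73

1211.73 CFM


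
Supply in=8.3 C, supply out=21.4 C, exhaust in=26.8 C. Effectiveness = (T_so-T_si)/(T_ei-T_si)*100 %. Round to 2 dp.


eff = (21.4-8.3)/(26.8-8.3)*100 = 70.81 %

70.81 %


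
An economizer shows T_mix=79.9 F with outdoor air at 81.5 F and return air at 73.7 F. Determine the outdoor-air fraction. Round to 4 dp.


frac = (79.9 - 73.7) / (81.5 - 73.7) = 0.7949

0.7949


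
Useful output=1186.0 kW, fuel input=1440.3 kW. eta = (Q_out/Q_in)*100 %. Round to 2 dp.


eta = (1186.0/1440.3)*100 = 82.34 %

82.34 %


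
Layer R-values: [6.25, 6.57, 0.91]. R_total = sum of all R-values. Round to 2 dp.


R_total = 6.25 + 6.57 + 0.91 = 13.73

13.73


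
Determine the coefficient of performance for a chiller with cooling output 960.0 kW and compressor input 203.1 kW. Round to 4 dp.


COP = 960.0 / 203.1 = 4.7267

4.7267


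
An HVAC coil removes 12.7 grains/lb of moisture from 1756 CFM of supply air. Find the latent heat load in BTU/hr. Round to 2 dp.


Q = 0.68 * 1756 * 12.7 = 15164.82 BTU/hr

15164.82 BTU/hr


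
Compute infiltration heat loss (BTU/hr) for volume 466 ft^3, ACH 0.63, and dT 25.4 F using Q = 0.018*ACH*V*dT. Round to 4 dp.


Q = 0.018 * 0.63 * 466 * 25.4 = 134.2248 BTU/hr

134.2248 BTU/hr


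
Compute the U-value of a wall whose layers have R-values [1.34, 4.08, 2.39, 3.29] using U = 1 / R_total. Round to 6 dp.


R_total = 1.34 + 4.08 + 2.39 + 3.29 = 11.10
U = 1/11.10 = 0.090090

0.090090


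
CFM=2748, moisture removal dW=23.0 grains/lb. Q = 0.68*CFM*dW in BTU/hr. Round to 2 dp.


Q = 0.68 * 2748 * 23.0 = 42978.72 BTU/hr

42978.72 BTU/hr


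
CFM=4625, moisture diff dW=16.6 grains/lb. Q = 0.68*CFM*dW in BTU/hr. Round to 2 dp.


Q = 0.68 * 4625 * 16.6 = 52207.00 BTU/hr

52207.00 BTU/hr


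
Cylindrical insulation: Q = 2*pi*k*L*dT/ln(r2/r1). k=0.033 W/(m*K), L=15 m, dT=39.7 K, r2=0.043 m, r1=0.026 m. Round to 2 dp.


Q = 2*pi*0.033*15*39.7/ln(0.043/0.026) = 245.42 W

245.42 W


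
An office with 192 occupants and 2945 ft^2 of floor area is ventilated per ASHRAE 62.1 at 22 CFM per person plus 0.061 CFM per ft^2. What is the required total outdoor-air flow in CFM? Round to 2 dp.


Total = 192*22 + 2945*0.061 = 4403.65 CFM

4403.65 CFM


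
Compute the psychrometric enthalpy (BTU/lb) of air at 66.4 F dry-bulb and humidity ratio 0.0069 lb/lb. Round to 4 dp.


h = 0.24*66.4 + 0.0069*(1061+0.444*66.4) = 23.4603 BTU/lb

23.4603 BTU/lb


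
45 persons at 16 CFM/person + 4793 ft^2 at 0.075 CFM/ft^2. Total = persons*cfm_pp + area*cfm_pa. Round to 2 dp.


Total = 45*16 + 4793*0.075 = 1079.48 CFM

1079.48 CFM


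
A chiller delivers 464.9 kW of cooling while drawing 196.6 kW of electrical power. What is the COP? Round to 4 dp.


COP = 464.9 / 196.6 = 2.3647

2.3647


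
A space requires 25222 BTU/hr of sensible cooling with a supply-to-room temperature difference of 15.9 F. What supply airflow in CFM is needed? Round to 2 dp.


CFM = 25222 / (1.08 * 15.9) = 1468.79

1468.79 CFM


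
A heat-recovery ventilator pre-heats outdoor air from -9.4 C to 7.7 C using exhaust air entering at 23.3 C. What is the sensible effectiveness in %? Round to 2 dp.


eff = (7.7-(-9.4))/(23.3-(-9.4))*100 = 52.29 %

52.29 %


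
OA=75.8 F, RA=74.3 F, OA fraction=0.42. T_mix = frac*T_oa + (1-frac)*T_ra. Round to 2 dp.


T_mix = 0.42*75.8 + 0.58*74.3 = 74.93 F

74.93 F


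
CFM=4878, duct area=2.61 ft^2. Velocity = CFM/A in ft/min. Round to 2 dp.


V = 4878 / 2.61 = 1868.97 ft/min

1868.97 ft/min


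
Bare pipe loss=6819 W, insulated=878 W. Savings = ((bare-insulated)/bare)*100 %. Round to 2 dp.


Savings = ((6819-878)/6819)*100 = 87.12 %

87.12 %


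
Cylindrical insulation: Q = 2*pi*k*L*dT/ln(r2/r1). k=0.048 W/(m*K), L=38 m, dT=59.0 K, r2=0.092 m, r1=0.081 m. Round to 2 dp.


Q = 2*pi*0.048*38*59.0/ln(0.092/0.081) = 5309.99 W

5309.99 W


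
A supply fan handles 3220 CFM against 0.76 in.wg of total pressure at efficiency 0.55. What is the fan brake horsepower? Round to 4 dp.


BHP = 3220 * 0.76 / (6356 * 0.55) = 0.7000 hp

0.7000 hp


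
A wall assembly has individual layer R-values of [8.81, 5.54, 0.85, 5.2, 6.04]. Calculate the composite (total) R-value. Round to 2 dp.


R_total = 8.81 + 5.54 + 0.85 + 5.2 + 6.04 = 26.44

26.44


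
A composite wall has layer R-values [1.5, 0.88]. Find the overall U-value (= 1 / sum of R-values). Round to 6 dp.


R_total = 1.5 + 0.88 = 2.38
U = 1/2.38 = 0.420168

0.420168


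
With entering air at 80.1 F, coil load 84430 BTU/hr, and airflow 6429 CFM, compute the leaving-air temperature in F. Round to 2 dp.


dT = 84430/(1.08*6429) = 12.1599
T_leave = 80.1 - 12.1599 = 67.94 F

67.94 F


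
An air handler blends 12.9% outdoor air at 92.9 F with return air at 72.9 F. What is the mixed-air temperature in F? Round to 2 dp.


T_mix = 72.9 + (12.9/100)*(92.9-72.9) = 75.48 F

75.48 F


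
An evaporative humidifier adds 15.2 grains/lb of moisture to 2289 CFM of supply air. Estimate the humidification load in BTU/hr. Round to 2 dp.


Q = 0.68 * 2289 * 15.2 = 23659.10 BTU/hr

23659.10 BTU/hr


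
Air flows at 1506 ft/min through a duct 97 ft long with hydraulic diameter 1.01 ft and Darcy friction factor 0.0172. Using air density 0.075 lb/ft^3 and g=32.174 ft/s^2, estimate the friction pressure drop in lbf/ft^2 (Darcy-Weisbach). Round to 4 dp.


v_fps = 1506/60 = 25.1 ft/s
dp = 0.0172*(97/1.01)*0.075*25.1^2/(2*32.174) = 1.2130 lbf/ft^2

1.2130 lbf/ft^2


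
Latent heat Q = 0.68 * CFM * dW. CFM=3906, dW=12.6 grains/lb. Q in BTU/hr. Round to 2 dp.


Q = 0.68 * 3906 * 12.6 = 33466.61 BTU/hr

33466.61 BTU/hr


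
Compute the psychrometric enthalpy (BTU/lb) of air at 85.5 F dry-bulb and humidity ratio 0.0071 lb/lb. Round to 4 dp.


h = 0.24*85.5 + 0.0071*(1061+0.444*85.5) = 28.3226 BTU/lb

28.3226 BTU/lb


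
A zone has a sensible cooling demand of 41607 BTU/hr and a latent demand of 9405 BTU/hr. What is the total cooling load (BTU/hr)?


Qt = 41607 + 9405 = 51012 BTU/hr

51012 BTU/hr


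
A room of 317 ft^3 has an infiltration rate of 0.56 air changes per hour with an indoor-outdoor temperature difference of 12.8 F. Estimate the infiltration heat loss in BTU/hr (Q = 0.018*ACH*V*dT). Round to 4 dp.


Q = 0.018 * 0.56 * 317 * 12.8 = 40.9006 BTU/hr

40.9006 BTU/hr


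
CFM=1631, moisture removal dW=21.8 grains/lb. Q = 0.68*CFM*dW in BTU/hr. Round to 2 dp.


Q = 0.68 * 1631 * 21.8 = 24177.94 BTU/hr

24177.94 BTU/hr


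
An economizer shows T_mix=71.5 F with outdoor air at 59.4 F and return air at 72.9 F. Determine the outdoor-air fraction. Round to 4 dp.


frac = (71.5 - 72.9) / (59.4 - 72.9) = 0.1037

0.1037


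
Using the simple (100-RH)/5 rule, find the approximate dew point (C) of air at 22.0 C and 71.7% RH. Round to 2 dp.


Td = 22.0 - (100-71.7)/5 = 16.34 C

16.34 C


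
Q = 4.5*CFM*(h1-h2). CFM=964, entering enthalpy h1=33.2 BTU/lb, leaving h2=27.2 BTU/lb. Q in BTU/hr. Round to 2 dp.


Q = 4.5 * 964 * (33.2 - 27.2) = 26028.00 BTU/hr

26028.00 BTU/hr


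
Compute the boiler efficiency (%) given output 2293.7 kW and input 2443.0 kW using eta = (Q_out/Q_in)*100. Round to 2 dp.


eta = (2293.7/2443.0)*100 = 93.89 %

93.89 %


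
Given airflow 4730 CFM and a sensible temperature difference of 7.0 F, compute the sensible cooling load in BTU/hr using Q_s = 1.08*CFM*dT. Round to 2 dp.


Q = 1.08 * 4730 * 7.0 = 35758.80 BTU/hr

35758.80 BTU/hr


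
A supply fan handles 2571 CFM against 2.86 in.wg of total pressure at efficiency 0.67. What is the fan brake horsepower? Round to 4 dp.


BHP = 2571 * 2.86 / (6356 * 0.67) = 1.7267 hp

1.7267 hp


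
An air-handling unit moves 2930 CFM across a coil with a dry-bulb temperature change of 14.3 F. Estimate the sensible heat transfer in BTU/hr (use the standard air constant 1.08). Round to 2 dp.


Q = 1.08 * 2930 * 14.3 = 45250.92 BTU/hr

45250.92 BTU/hr


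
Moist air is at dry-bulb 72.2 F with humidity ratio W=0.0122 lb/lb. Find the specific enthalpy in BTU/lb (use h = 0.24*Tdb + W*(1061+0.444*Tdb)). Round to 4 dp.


h = 0.24*72.2 + 0.0122*(1061+0.444*72.2) = 30.6633 BTU/lb

30.6633 BTU/lb


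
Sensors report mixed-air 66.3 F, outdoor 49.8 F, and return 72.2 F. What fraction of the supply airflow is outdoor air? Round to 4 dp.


frac = (66.3 - 72.2) / (49.8 - 72.2) = 0.2634

0.2634


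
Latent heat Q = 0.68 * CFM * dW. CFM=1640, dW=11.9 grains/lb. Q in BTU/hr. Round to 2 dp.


Q = 0.68 * 1640 * 11.9 = 13270.88 BTU/hr

13270.88 BTU/hr


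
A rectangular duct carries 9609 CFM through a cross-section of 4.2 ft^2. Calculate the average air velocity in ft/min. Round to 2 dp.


V = 9609 / 4.2 = 2287.86 ft/min

2287.86 ft/min


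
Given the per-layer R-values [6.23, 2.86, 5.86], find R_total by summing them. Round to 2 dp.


R_total = 6.23 + 2.86 + 5.86 = 14.95

14.95


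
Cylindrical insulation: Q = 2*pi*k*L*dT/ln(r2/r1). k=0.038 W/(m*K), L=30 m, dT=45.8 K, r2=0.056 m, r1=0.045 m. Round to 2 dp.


Q = 2*pi*0.038*30*45.8/ln(0.056/0.045) = 1500.11 W

1500.11 W


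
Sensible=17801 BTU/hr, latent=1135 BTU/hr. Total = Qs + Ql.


Qt = 17801 + 1135 = 18936 BTU/hr

18936 BTU/hr


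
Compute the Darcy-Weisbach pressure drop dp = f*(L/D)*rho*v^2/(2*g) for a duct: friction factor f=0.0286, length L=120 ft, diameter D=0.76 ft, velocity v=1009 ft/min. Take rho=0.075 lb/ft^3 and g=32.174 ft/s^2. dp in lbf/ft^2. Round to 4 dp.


v_fps = 1009/60 = 16.8167 ft/s
dp = 0.0286*(120/0.76)*0.075*16.8167^2/(2*32.174) = 1.4885 lbf/ft^2

1.4885 lbf/ft^2


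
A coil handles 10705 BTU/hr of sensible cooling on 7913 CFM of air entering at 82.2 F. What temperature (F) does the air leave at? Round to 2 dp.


dT = 10705/(1.08*7913) = 1.2526
T_leave = 82.2 - 1.2526 = 80.95 F

80.95 F


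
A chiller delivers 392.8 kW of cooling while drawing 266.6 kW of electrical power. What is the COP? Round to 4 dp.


COP = 392.8 / 266.6 = 1.4734

1.4734


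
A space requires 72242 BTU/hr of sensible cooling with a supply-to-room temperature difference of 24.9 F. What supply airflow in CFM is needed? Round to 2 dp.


CFM = 72242 / (1.08 * 24.9) = 2686.38

2686.38 CFM


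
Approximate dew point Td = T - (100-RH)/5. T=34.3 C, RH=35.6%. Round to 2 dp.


Td = 34.3 - (100-35.6)/5 = 21.42 C

21.42 C


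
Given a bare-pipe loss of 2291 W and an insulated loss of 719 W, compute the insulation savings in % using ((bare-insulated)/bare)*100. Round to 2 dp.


Savings = ((2291-719)/2291)*100 = 68.62 %

68.62 %


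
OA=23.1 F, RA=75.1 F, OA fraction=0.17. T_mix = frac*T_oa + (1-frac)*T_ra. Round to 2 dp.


T_mix = 0.17*23.1 + 0.83*75.1 = 66.26 F

66.26 F


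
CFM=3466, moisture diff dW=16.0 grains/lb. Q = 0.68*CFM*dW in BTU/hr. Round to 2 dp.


Q = 0.68 * 3466 * 16.0 = 37710.08 BTU/hr

37710.08 BTU/hr


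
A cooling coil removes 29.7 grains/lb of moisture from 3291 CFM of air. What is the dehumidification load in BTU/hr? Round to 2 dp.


Q = 0.68 * 3291 * 29.7 = 66465.04 BTU/hr

66465.04 BTU/hr


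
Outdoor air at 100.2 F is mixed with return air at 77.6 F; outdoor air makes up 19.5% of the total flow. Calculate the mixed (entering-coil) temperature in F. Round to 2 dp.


T_mix = 77.6 + (19.5/100)*(100.2-77.6) = 82.01 F

82.01 F


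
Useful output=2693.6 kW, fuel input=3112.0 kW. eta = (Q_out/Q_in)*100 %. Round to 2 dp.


eta = (2693.6/3112.0)*100 = 86.56 %

86.56 %


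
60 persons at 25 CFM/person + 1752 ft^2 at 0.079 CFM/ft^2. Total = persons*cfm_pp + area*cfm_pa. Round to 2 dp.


Total = 60*25 + 1752*0.079 = 1638.41 CFM

1638.41 CFM


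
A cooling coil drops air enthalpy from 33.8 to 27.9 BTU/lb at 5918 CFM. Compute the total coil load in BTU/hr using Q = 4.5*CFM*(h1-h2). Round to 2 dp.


Q = 4.5 * 5918 * (33.8 - 27.9) = 157122.90 BTU/hr

157122.90 BTU/hr


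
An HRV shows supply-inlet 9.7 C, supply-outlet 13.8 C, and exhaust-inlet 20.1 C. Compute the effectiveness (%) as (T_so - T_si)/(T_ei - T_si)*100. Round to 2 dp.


eff = (13.8-9.7)/(20.1-9.7)*100 = 39.42 %

39.42 %


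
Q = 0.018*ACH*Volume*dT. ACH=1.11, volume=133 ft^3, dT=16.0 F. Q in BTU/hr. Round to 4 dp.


Q = 0.018 * 1.11 * 133 * 16.0 = 42.5174 BTU/hr

42.5174 BTU/hr


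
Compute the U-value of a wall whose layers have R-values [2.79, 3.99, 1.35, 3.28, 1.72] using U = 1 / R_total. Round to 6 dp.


R_total = 2.79 + 3.99 + 1.35 + 3.28 + 1.72 = 13.13
U = 1/13.13 = 0.076161

0.076161


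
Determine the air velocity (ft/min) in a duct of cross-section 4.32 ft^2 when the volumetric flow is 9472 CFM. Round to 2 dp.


V = 9472 / 4.32 = 2192.59 ft/min

2192.59 ft/min


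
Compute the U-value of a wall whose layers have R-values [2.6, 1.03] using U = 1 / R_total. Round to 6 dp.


R_total = 2.6 + 1.03 = 3.63
U = 1/3.63 = 0.275482

0.275482


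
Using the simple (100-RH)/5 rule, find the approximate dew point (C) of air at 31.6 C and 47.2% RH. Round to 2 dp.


Td = 31.6 - (100-47.2)/5 = 21.04 C

21.04 C


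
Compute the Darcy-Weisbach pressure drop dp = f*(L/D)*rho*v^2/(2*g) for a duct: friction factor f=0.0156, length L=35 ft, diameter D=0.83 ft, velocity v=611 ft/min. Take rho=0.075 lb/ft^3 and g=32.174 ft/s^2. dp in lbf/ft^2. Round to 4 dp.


v_fps = 611/60 = 10.1833 ft/s
dp = 0.0156*(35/0.83)*0.075*10.1833^2/(2*32.174) = 0.0795 lbf/ft^2

0.0795 lbf/ft^2


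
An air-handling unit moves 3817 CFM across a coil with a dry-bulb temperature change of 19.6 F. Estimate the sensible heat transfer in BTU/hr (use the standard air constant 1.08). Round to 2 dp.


Q = 1.08 * 3817 * 19.6 = 80798.26 BTU/hr

80798.26 BTU/hr


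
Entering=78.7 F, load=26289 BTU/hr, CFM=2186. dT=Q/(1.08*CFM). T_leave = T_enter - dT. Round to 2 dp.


dT = 26289/(1.08*2186) = 11.1353
T_leave = 78.7 - 11.1353 = 67.56 F

67.56 F


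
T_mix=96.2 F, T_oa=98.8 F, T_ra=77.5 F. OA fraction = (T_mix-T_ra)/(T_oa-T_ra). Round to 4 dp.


frac = (96.2 - 77.5) / (98.8 - 77.5) = 0.8779

0.8779


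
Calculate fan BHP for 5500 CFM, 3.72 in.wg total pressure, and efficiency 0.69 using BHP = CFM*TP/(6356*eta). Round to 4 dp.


BHP = 5500 * 3.72 / (6356 * 0.69) = 4.6652 hp

4.6652 hp


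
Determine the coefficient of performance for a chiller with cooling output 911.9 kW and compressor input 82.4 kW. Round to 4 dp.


COP = 911.9 / 82.4 = 11.0667

11.0667


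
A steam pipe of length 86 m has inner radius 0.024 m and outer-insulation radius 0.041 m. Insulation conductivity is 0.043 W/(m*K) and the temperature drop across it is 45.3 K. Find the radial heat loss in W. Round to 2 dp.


Q = 2*pi*0.043*86*45.3/ln(0.041/0.024) = 1965.49 W

1965.49 W


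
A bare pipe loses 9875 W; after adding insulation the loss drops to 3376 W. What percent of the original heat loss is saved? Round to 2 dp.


Savings = ((9875-3376)/9875)*100 = 65.81 %

65.81 %


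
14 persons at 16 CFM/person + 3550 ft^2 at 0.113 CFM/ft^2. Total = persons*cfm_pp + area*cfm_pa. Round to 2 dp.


Total = 14*16 + 3550*0.113 = 625.15 CFM

625.15 CFM


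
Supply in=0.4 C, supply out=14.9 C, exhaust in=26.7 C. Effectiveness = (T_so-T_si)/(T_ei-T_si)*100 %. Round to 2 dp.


eff = (14.9-0.4)/(26.7-0.4)*100 = 55.13 %

55.13 %


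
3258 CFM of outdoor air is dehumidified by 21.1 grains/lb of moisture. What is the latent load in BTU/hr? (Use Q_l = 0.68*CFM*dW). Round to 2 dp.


Q = 0.68 * 3258 * 21.1 = 46745.78 BTU/hr

46745.78 BTU/hr


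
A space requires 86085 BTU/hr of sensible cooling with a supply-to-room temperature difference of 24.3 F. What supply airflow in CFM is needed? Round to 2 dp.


CFM = 86085 / (1.08 * 24.3) = 3280.18

3280.18 CFM


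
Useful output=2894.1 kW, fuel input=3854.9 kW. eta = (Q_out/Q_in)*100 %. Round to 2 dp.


eta = (2894.1/3854.9)*100 = 75.08 %

75.08 %


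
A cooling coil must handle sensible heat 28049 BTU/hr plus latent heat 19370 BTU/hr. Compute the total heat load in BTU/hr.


Qt = 28049 + 19370 = 47419 BTU/hr

47419 BTU/hr


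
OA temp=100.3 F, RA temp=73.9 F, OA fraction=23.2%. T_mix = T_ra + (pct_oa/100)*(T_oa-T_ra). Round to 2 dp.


T_mix = 73.9 + (23.2/100)*(100.3-73.9) = 80.02 F

80.02 F


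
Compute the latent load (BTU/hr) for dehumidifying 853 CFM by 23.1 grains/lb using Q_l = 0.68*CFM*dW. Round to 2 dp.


Q = 0.68 * 853 * 23.1 = 13398.92 BTU/hr

13398.92 BTU/hr


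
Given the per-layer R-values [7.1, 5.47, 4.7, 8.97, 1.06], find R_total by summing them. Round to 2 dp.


R_total = 7.1 + 5.47 + 4.7 + 8.97 + 1.06 = 27.30

27.30


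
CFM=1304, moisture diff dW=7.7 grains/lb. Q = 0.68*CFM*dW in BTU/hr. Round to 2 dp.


Q = 0.68 * 1304 * 7.7 = 6827.74 BTU/hr

6827.74 BTU/hr


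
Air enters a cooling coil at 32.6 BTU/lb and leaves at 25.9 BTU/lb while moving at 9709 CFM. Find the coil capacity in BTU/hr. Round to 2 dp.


Q = 4.5 * 9709 * (32.6 - 25.9) = 292726.35 BTU/hr

292726.35 BTU/hr


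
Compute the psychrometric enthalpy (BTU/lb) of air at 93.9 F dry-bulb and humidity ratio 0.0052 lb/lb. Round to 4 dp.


h = 0.24*93.9 + 0.0052*(1061+0.444*93.9) = 28.2700 BTU/lb

28.2700 BTU/lb


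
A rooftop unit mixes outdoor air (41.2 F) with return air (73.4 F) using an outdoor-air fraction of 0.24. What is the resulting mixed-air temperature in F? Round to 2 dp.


T_mix = 0.24*41.2 + 0.76*73.4 = 65.67 F

65.67 F


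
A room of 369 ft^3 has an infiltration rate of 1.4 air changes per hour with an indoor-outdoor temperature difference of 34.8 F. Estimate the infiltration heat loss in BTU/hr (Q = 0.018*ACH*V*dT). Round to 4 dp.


Q = 0.018 * 1.4 * 369 * 34.8 = 323.5982 BTU/hr

323.5982 BTU/hr


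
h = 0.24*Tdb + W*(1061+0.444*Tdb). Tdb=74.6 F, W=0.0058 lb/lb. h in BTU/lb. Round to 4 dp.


h = 0.24*74.6 + 0.0058*(1061+0.444*74.6) = 24.2499 BTU/lb

24.2499 BTU/lb


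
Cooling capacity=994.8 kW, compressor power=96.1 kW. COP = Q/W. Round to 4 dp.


COP = 994.8 / 96.1 = 10.3517

10.3517


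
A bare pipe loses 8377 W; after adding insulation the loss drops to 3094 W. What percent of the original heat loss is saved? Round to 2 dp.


Savings = ((8377-3094)/8377)*100 = 63.07 %

63.07 %


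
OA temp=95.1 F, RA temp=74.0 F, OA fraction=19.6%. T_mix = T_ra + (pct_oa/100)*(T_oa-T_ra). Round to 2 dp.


T_mix = 74.0 + (19.6/100)*(95.1-74.0) = 78.14 F

78.14 F


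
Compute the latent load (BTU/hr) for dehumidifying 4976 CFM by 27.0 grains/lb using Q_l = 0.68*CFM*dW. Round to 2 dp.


Q = 0.68 * 4976 * 27.0 = 91359.36 BTU/hr

91359.36 BTU/hr


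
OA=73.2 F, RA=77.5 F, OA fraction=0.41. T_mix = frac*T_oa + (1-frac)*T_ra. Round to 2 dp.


T_mix = 0.41*73.2 + 0.59*77.5 = 75.74 F

75.74 F


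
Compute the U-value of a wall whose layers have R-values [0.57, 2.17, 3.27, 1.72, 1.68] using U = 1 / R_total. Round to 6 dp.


R_total = 0.57 + 2.17 + 3.27 + 1.72 + 1.68 = 9.41
U = 1/9.41 = 0.106270

0.106270


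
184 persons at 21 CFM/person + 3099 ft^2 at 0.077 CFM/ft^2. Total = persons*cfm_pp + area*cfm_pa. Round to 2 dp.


Total = 184*21 + 3099*0.077 = 4102.62 CFM

4102.62 CFM


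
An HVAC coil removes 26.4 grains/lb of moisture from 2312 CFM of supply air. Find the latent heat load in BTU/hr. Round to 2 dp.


Q = 0.68 * 2312 * 26.4 = 41505.02 BTU/hr

41505.02 BTU/hr


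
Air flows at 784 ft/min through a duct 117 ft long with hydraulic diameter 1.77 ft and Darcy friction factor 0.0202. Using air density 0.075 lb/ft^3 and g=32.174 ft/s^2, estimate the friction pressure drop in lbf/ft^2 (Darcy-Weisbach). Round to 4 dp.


v_fps = 784/60 = 13.0667 ft/s
dp = 0.0202*(117/1.77)*0.075*13.0667^2/(2*32.174) = 0.2657 lbf/ft^2

0.2657 lbf/ft^2


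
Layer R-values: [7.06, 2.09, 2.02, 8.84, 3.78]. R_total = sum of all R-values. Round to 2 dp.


R_total = 7.06 + 2.09 + 2.02 + 8.84 + 3.78 = 23.79

23.79


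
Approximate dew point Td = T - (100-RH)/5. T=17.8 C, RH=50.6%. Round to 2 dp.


Td = 17.8 - (100-50.6)/5 = 7.92 C

7.92 C


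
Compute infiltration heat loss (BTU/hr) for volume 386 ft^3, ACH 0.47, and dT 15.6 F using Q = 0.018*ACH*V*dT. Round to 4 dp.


Q = 0.018 * 0.47 * 386 * 15.6 = 50.9427 BTU/hr

50.9427 BTU/hr


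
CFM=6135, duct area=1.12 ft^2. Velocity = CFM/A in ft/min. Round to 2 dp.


V = 6135 / 1.12 = 5477.68 ft/min

5477.68 ft/min


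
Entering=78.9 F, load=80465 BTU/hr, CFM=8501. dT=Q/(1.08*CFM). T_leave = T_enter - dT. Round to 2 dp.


dT = 80465/(1.08*8501) = 8.7642
T_leave = 78.9 - 8.7642 = 70.14 F

70.14 F


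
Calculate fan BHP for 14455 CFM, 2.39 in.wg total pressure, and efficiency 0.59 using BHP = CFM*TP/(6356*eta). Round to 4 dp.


BHP = 14455 * 2.39 / (6356 * 0.59) = 9.2126 hp

9.2126 hp


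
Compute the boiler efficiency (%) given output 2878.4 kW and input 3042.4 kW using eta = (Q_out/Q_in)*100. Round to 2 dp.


eta = (2878.4/3042.4)*100 = 94.61 %

94.61 %


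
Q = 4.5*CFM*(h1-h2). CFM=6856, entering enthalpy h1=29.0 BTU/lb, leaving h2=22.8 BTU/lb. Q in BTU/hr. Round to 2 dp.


Q = 4.5 * 6856 * (29.0 - 22.8) = 191282.40 BTU/hr

191282.40 BTU/hr


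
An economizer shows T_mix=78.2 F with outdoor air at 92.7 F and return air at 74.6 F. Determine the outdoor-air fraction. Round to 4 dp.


frac = (78.2 - 74.6) / (92.7 - 74.6) = 0.1989

0.1989


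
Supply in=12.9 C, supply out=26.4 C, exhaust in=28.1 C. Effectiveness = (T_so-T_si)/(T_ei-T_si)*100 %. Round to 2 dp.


eff = (26.4-12.9)/(28.1-12.9)*100 = 88.82 %

88.82 %


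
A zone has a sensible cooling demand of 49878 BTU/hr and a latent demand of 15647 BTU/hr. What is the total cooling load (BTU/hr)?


Qt = 49878 + 15647 = 65525 BTU/hr

65525 BTU/hr


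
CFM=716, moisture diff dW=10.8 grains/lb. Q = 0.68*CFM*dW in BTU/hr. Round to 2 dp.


Q = 0.68 * 716 * 10.8 = 5258.30 BTU/hr

5258.30 BTU/hr


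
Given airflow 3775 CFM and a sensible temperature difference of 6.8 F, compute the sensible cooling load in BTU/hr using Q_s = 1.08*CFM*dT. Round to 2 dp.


Q = 1.08 * 3775 * 6.8 = 27723.60 BTU/hr

27723.60 BTU/hr


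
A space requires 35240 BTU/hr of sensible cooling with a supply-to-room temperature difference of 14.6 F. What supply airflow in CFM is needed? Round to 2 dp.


CFM = 35240 / (1.08 * 14.6) = 2234.91

2234.91 CFM


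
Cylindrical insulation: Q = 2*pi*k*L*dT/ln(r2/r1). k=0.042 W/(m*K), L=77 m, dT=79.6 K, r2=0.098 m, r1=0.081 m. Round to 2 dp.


Q = 2*pi*0.042*77*79.6/ln(0.098/0.081) = 8489.78 W

8489.78 W


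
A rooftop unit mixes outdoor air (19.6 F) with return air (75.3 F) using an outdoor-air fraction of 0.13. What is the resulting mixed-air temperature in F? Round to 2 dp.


T_mix = 0.13*19.6 + 0.87*75.3 = 68.06 F

68.06 F


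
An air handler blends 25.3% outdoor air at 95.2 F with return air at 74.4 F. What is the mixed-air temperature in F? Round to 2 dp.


T_mix = 74.4 + (25.3/100)*(95.2-74.4) = 79.66 F

79.66 F


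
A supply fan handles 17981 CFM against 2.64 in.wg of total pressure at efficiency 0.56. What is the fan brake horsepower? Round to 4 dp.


BHP = 17981 * 2.64 / (6356 * 0.56) = 13.3366 hp

13.3366 hp


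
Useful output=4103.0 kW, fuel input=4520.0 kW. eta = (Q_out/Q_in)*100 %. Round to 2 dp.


eta = (4103.0/4520.0)*100 = 90.77 %

90.77 %


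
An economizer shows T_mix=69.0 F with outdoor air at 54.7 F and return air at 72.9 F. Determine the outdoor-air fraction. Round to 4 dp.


frac = (69.0 - 72.9) / (54.7 - 72.9) = 0.2143

0.2143


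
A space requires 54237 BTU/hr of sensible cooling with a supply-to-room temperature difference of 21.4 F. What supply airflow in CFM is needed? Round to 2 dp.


CFM = 54237 / (1.08 * 21.4) = 2346.70

2346.70 CFM


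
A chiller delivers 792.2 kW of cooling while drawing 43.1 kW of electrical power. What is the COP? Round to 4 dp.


COP = 792.2 / 43.1 = 18.3805

18.3805


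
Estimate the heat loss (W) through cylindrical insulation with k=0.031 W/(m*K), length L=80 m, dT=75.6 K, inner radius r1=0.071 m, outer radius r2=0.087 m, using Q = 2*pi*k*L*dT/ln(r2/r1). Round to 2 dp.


Q = 2*pi*0.031*80*75.6/ln(0.087/0.071) = 5796.55 W

5796.55 W


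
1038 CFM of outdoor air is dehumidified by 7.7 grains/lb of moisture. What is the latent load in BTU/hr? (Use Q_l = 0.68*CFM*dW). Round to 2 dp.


Q = 0.68 * 1038 * 7.7 = 5434.97 BTU/hr

5434.97 BTU/hr


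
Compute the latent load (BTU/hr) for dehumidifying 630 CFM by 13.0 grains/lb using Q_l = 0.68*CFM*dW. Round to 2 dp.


Q = 0.68 * 630 * 13.0 = 5569.20 BTU/hr

5569.20 BTU/hr


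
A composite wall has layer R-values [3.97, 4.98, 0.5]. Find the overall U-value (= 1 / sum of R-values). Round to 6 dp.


R_total = 3.97 + 4.98 + 0.5 = 9.45
U = 1/9.45 = 0.105820

0.105820


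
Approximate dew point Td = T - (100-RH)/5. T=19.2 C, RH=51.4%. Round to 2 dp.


Td = 19.2 - (100-51.4)/5 = 9.48 C

9.48 C


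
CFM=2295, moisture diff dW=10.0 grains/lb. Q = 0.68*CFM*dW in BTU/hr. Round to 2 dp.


Q = 0.68 * 2295 * 10.0 = 15606.00 BTU/hr

15606.00 BTU/hr


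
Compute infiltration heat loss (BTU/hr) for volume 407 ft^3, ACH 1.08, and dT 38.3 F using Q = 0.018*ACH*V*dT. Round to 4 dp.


Q = 0.018 * 1.08 * 407 * 38.3 = 303.0327 BTU/hr

303.0327 BTU/hr


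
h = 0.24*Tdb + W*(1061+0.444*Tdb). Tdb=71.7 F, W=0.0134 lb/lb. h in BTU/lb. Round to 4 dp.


h = 0.24*71.7 + 0.0134*(1061+0.444*71.7) = 31.8520 BTU/lb

31.8520 BTU/lb


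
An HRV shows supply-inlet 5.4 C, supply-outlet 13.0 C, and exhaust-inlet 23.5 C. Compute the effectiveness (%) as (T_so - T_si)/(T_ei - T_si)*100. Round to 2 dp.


eff = (13.0-5.4)/(23.5-5.4)*100 = 41.99 %

41.99 %


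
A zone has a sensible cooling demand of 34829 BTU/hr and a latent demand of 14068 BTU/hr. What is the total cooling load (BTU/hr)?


Qt = 34829 + 14068 = 48897 BTU/hr

48897 BTU/hr


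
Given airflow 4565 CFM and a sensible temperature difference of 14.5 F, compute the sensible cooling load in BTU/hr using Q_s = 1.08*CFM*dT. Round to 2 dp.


Q = 1.08 * 4565 * 14.5 = 71487.90 BTU/hr

71487.90 BTU/hr


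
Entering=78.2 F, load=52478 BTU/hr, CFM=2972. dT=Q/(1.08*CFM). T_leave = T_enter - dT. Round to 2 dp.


dT = 52478/(1.08*2972) = 16.3495
T_leave = 78.2 - 16.3495 = 61.85 F

61.85 F


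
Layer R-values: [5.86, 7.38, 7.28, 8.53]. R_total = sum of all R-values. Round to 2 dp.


R_total = 5.86 + 7.38 + 7.28 + 8.53 = 29.05

29.05


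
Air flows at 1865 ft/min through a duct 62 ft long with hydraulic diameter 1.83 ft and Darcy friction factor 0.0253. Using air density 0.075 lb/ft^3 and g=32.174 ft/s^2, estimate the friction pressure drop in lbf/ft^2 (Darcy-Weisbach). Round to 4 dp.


v_fps = 1865/60 = 31.0833 ft/s
dp = 0.0253*(62/1.83)*0.075*31.0833^2/(2*32.174) = 0.9653 lbf/ft^2

0.9653 lbf/ft^2


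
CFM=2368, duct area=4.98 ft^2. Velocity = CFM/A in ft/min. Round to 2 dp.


V = 2368 / 4.98 = 475.50 ft/min

475.50 ft/min


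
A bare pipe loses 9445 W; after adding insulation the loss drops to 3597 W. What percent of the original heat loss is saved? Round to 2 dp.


Savings = ((9445-3597)/9445)*100 = 61.92 %

61.92 %


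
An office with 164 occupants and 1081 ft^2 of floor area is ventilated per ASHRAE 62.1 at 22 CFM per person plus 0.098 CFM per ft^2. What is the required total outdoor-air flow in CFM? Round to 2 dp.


Total = 164*22 + 1081*0.098 = 3713.94 CFM

3713.94 CFM


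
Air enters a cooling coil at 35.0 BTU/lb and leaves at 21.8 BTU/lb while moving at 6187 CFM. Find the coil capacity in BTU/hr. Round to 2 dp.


Q = 4.5 * 6187 * (35.0 - 21.8) = 367507.80 BTU/hr

367507.80 BTU/hr


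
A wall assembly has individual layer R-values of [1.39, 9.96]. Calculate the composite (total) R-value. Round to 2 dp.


R_total = 1.39 + 9.96 = 11.35

11.35


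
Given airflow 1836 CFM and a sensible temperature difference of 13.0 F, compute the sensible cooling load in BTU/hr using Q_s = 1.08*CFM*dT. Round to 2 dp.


Q = 1.08 * 1836 * 13.0 = 25777.44 BTU/hr

25777.44 BTU/hr


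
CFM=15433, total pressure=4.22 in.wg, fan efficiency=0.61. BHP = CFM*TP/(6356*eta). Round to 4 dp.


BHP = 15433 * 4.22 / (6356 * 0.61) = 16.7977 hp

16.7977 hp


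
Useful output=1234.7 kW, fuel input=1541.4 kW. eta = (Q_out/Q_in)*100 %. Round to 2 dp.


eta = (1234.7/1541.4)*100 = 80.10 %

80.10 %


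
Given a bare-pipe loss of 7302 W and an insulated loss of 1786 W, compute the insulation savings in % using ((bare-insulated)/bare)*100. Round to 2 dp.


Savings = ((7302-1786)/7302)*100 = 75.54 %

75.54 %


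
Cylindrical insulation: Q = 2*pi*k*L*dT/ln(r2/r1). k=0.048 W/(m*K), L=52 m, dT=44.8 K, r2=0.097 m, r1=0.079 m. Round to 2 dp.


Q = 2*pi*0.048*52*44.8/ln(0.097/0.079) = 3422.88 W

3422.88 W


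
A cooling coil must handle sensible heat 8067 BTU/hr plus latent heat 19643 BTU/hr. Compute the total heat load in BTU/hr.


Qt = 8067 + 19643 = 27710 BTU/hr

27710 BTU/hr


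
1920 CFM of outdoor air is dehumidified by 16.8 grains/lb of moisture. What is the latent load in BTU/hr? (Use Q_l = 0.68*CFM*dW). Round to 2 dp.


Q = 0.68 * 1920 * 16.8 = 21934.08 BTU/hr

21934.08 BTU/hr


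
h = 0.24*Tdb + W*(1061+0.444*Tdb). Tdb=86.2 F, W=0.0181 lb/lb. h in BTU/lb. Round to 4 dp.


h = 0.24*86.2 + 0.0181*(1061+0.444*86.2) = 40.5848 BTU/lb

40.5848 BTU/lb


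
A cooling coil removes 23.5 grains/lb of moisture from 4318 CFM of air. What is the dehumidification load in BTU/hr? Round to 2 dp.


Q = 0.68 * 4318 * 23.5 = 69001.64 BTU/hr

69001.64 BTU/hr


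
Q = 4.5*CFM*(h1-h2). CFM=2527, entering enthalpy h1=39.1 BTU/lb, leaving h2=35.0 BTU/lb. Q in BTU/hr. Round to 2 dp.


Q = 4.5 * 2527 * (39.1 - 35.0) = 46623.15 BTU/hr

46623.15 BTU/hr


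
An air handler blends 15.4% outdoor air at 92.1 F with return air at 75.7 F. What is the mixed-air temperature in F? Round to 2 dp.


T_mix = 75.7 + (15.4/100)*(92.1-75.7) = 78.23 F

78.23 F


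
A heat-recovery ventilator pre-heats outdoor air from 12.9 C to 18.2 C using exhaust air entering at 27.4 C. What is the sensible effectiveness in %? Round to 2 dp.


eff = (18.2-12.9)/(27.4-12.9)*100 = 36.55 %

36.55 %


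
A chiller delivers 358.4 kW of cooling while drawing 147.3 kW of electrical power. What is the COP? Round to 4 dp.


COP = 358.4 / 147.3 = 2.4331

2.4331


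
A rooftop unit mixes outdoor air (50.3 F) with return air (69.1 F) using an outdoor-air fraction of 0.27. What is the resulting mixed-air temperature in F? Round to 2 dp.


T_mix = 0.27*50.3 + 0.73*69.1 = 64.02 F

64.02 F


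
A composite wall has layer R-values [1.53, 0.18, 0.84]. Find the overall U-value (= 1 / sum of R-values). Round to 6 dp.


R_total = 1.53 + 0.18 + 0.84 = 2.55
U = 1/2.55 = 0.392157

0.392157


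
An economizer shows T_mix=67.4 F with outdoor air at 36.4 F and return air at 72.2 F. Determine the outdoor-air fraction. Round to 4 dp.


frac = (67.4 - 72.2) / (36.4 - 72.2) = 0.1341

0.1341


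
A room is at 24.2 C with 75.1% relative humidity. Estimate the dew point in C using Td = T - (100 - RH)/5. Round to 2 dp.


Td = 24.2 - (100-75.1)/5 = 19.22 C

19.22 C


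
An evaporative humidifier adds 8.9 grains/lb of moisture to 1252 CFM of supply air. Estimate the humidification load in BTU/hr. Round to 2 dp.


Q = 0.68 * 1252 * 8.9 = 7577.10 BTU/hr

7577.10 BTU/hr


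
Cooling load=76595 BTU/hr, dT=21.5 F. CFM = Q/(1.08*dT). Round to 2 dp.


CFM = 76595 / (1.08 * 21.5) = 3298.66

3298.66 CFM


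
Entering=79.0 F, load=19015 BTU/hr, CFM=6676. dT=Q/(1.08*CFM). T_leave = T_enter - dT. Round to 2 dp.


dT = 19015/(1.08*6676) = 2.6373
T_leave = 79.0 - 2.6373 = 76.36 F

76.36 F


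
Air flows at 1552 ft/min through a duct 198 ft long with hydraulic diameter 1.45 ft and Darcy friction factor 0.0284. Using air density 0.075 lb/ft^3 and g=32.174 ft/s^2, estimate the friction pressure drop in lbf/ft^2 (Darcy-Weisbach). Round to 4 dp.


v_fps = 1552/60 = 25.8667 ft/s
dp = 0.0284*(198/1.45)*0.075*25.8667^2/(2*32.174) = 3.0243 lbf/ft^2

3.0243 lbf/ft^2


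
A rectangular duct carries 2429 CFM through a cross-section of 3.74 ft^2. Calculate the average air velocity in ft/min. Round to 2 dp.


V = 2429 / 3.74 = 649.47 ft/min

649.47 ft/min


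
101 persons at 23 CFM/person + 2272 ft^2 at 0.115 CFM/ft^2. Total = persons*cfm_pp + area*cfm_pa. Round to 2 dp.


Total = 101*23 + 2272*0.115 = 2584.28 CFM

2584.28 CFM


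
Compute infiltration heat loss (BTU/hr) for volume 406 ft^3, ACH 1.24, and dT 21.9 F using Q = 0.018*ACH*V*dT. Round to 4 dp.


Q = 0.018 * 1.24 * 406 * 21.9 = 198.4560 BTU/hr

198.4560 BTU/hr


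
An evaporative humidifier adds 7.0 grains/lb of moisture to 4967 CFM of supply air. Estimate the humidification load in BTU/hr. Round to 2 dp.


Q = 0.68 * 4967 * 7.0 = 23642.92 BTU/hr

23642.92 BTU/hr


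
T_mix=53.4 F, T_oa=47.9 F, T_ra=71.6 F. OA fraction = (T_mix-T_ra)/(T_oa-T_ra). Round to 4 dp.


frac = (53.4 - 71.6) / (47.9 - 71.6) = 0.7679

0.7679


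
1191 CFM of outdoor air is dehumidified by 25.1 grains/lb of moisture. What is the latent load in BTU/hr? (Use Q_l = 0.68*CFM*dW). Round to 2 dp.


Q = 0.68 * 1191 * 25.1 = 20327.99 BTU/hr

20327.99 BTU/hr


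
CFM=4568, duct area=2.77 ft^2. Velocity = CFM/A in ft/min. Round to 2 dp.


V = 4568 / 2.77 = 1649.10 ft/min

1649.10 ft/min


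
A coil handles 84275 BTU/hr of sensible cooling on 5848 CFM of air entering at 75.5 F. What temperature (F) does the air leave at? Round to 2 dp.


dT = 84275/(1.08*5848) = 13.3434
T_leave = 75.5 - 13.3434 = 62.16 F

62.16 F


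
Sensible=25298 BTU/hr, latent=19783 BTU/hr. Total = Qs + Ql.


Qt = 25298 + 19783 = 45081 BTU/hr

45081 BTU/hr


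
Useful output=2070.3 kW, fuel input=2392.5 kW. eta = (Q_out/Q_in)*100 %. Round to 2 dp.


eta = (2070.3/2392.5)*100 = 86.53 %

86.53 %


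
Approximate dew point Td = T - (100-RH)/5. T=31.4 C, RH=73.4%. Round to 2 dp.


Td = 31.4 - (100-73.4)/5 = 26.08 C

26.08 C


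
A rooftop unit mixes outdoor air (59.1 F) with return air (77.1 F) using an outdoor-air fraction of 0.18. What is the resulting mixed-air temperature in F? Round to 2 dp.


T_mix = 0.18*59.1 + 0.82*77.1 = 73.86 F

73.86 F


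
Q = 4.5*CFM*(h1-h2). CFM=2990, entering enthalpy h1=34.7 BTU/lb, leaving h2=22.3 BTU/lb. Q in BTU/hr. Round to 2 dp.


Q = 4.5 * 2990 * (34.7 - 22.3) = 166842.00 BTU/hr

166842.00 BTU/hr


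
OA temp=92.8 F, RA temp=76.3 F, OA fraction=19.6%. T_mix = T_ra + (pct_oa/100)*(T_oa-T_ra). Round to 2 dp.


T_mix = 76.3 + (19.6/100)*(92.8-76.3) = 79.53 F

79.53 F


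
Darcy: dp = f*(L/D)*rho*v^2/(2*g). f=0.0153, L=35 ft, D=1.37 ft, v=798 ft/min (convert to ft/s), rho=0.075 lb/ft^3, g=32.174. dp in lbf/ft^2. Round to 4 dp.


v_fps = 798/60 = 13.3 ft/s
dp = 0.0153*(35/1.37)*0.075*13.3^2/(2*32.174) = 0.0806 lbf/ft^2

0.0806 lbf/ft^2


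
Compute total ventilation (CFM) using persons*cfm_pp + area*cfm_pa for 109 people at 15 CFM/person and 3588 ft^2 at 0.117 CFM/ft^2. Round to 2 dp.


Total = 109*15 + 3588*0.117 = 2054.80 CFM

2054.80 CFM


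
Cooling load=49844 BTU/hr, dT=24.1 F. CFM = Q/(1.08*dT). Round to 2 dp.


CFM = 49844 / (1.08 * 24.1) = 1915.01

1915.01 CFM


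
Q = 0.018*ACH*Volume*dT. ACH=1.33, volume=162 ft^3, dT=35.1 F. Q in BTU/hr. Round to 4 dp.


Q = 0.018 * 1.33 * 162 * 35.1 = 136.1276 BTU/hr

136.1276 BTU/hr


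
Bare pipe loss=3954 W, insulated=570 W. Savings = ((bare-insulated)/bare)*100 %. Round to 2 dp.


Savings = ((3954-570)/3954)*100 = 85.58 %

85.58 %


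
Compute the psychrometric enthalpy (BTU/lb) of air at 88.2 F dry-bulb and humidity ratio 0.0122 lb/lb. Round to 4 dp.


h = 0.24*88.2 + 0.0122*(1061+0.444*88.2) = 34.5900 BTU/lb

34.5900 BTU/lb


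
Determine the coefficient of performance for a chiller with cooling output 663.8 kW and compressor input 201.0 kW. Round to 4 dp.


COP = 663.8 / 201.0 = 3.3025

3.3025


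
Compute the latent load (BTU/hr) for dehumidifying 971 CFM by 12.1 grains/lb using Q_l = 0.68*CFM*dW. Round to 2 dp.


Q = 0.68 * 971 * 12.1 = 7989.39 BTU/hr

7989.39 BTU/hr


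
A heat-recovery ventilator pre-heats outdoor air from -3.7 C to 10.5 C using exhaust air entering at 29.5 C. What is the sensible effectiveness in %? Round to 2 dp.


eff = (10.5-(-3.7))/(29.5-(-3.7))*100 = 42.77 %

42.77 %


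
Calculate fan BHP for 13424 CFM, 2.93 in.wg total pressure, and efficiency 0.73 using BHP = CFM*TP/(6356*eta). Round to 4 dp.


BHP = 13424 * 2.93 / (6356 * 0.73) = 8.4770 hp

8.4770 hp


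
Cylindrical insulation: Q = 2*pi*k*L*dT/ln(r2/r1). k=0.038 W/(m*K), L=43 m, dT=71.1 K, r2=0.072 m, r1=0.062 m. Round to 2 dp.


Q = 2*pi*0.038*43*71.1/ln(0.072/0.062) = 4881.67 W

4881.67 W


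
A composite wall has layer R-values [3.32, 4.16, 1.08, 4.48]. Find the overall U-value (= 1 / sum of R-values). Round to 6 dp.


R_total = 3.32 + 4.16 + 1.08 + 4.48 = 13.04
U = 1/13.04 = 0.076687

0.076687


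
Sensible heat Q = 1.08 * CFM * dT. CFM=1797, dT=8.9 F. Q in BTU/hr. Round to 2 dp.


Q = 1.08 * 1797 * 8.9 = 17272.76 BTU/hr

17272.76 BTU/hr
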